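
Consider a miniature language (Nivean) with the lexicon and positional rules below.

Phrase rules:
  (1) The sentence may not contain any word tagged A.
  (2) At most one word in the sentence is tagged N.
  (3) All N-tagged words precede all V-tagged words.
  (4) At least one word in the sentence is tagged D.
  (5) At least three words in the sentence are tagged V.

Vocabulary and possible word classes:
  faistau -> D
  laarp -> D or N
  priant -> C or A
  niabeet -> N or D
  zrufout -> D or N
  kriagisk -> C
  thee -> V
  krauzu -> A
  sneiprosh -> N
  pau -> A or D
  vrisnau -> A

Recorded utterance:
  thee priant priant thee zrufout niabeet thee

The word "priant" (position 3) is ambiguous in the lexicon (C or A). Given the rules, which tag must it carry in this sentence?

C

Candidates per position — 1:thee {V}; 2:priant {C,A}; 3:priant {C,A}; 4:thee {V}; 5:zrufout {D,N}; 6:niabeet {N,D}; 7:thee {V}.
Position 2: tagging it A would leave rule 1 unsatisfiable, so it must be C.
Position 3: tagging it A would leave rule 1 unsatisfiable, so it must be C.
Position 5: tagging it N would leave rule 3 unsatisfiable, so it must be D.
Position 6: tagging it N would leave rule 3 unsatisfiable, so it must be D.
That leaves exactly one tagging: V C C V D D V.
Checking: rule 1 ok; rule 2 ok; rule 3 ok; rule 4 ok; rule 5 ok.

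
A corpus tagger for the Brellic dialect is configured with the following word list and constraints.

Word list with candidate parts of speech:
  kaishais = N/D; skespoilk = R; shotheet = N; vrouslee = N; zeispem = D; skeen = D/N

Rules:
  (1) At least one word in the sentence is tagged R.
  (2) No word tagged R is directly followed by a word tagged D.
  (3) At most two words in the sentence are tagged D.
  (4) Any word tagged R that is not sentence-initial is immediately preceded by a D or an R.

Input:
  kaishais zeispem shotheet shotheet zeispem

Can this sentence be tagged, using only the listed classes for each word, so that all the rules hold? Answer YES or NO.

NO

Candidates per position — 1:kaishais {N,D}; 2:zeispem {D}; 3:shotheet {N}; 4:shotheet {N}; 5:zeispem {D}.
Rule 1 cannot be satisfied by any choice of tags from the lexicon.
So there is no consistent tagging.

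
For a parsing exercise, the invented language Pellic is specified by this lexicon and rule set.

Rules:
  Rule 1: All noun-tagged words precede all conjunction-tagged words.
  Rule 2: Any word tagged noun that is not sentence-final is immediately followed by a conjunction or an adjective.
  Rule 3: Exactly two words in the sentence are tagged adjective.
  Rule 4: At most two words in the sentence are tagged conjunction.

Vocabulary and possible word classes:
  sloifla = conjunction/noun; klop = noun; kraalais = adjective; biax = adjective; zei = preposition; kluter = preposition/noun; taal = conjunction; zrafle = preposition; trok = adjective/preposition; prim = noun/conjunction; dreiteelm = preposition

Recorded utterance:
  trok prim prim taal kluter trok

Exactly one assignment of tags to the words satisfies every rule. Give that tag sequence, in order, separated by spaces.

adjective noun conjunction conjunction preposition adjective

Candidates per position — 1:trok {adjective,preposition}; 2:prim {noun,conjunction}; 3:prim {noun,conjunction}; 4:taal {conjunction}; 5:kluter {preposition,noun}; 6:trok {adjective,preposition}.
If word 1 were preposition, no tagging could satisfy rule 3; so word 1 is adjective.
If word 5 were noun, no tagging could satisfy rule 1; so word 5 is preposition.
If word 6 were preposition, no tagging could satisfy rule 3; so word 6 is adjective.
The remaining ambiguous positions (2, 3) are resolved jointly — only one combination satisfies every rule.
So the tagging must be: adjective noun conjunction conjunction preposition adjective.
Rule-by-rule: rule 1 holds; rule 2 holds; rule 3 holds; rule 4 holds.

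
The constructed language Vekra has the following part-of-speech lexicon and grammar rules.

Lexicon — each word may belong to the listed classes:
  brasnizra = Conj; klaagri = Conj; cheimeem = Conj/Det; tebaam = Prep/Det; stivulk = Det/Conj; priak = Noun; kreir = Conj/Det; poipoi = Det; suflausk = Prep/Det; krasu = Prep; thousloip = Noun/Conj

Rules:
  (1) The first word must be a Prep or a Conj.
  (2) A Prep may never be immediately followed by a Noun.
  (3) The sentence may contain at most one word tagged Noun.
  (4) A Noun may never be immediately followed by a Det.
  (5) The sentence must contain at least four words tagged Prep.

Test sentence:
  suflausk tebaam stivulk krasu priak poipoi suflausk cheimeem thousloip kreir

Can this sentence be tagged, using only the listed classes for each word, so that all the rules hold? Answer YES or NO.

Candidates per position — 1:suflausk {Prep,Det}; 2:tebaam {Prep,Det}; 3:stivulk {Det,Conj}; 4:krasu {Prep}; 5:priak {Noun}; 6:poipoi {Det}; 7:suflausk {Prep,Det}; 8:cheimeem {Conj,Det}; 9:thousloip {Noun,Conj}; 10:kreir {Conj,Det}.
Rule 2 cannot be satisfied by any choice of tags from the lexicon.
So there is no consistent tagging.

NO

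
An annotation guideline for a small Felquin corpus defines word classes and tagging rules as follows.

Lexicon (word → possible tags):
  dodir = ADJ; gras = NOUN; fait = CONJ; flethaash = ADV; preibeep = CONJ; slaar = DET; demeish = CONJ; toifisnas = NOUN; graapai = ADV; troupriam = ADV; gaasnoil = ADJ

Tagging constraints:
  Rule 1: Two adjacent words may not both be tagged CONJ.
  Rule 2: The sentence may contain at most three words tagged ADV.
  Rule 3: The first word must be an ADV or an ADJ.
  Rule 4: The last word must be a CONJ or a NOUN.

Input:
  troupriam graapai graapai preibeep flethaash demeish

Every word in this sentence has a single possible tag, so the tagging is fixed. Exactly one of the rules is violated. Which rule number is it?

Fixed tagging: ADV ADV ADV CONJ ADV CONJ.
Applying the rules: R1 holds, R2 violated, R3 holds, R4 holds.
Only rule 2 fails.

2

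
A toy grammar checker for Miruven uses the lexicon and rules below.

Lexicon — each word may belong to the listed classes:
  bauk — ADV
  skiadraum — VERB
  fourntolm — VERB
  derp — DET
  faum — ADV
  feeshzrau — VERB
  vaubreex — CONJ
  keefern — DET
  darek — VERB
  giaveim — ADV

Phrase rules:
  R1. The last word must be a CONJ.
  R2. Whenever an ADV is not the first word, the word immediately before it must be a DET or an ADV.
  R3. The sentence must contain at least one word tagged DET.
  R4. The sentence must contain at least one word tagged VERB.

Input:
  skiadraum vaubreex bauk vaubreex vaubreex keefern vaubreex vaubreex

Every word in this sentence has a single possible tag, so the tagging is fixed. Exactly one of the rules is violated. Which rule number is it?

2

Fixed tagging: VERB CONJ ADV CONJ CONJ DET CONJ CONJ.
Applying the rules: R1 ✓, R2 ✗, R3 ✓, R4 ✓.
Only rule 2 fails.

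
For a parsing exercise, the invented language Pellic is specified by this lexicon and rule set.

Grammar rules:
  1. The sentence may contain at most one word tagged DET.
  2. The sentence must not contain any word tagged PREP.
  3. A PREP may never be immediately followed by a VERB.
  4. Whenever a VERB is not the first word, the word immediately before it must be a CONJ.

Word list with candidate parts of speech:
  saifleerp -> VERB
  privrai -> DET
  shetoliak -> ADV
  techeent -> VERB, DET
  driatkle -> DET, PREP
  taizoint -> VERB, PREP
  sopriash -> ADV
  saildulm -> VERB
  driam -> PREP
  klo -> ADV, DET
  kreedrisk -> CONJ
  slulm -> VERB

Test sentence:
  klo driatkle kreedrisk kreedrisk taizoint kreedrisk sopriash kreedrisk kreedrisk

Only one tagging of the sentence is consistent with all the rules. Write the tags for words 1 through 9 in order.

ADV DET CONJ CONJ VERB CONJ ADV CONJ CONJ

Candidates per position — 1:klo {ADV,DET}; 2:driatkle {DET,PREP}; 3:kreedrisk {CONJ}; 4:kreedrisk {CONJ}; 5:taizoint {VERB,PREP}; 6:kreedrisk {CONJ}; 7:sopriash {ADV}; 8:kreedrisk {CONJ}; 9:kreedrisk {CONJ}.
At position 2, choosing PREP makes rule 2 impossible to satisfy; hence DET.
At position 5, choosing PREP makes rule 2 impossible to satisfy; hence VERB.
At position 1, choosing DET makes rule 1 impossible to satisfy; hence ADV.
The unique satisfying tagging is: ADV DET CONJ CONJ VERB CONJ ADV CONJ CONJ.
Checking: rule 1 holds; rule 2 holds; rule 3 holds; rule 4 holds.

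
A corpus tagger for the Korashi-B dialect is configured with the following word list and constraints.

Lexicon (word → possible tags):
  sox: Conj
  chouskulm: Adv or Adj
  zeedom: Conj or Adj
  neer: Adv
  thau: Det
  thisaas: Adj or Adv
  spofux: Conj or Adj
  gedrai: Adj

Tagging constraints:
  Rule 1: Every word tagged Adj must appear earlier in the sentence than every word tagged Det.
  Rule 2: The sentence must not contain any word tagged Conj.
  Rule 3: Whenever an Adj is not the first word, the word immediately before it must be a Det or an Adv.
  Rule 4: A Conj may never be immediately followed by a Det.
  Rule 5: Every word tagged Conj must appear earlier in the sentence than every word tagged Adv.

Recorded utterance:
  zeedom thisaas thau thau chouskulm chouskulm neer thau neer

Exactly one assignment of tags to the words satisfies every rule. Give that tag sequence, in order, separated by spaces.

Candidates per position — 1:zeedom {Conj,Adj}; 2:thisaas {Adj,Adv}; 3:thau {Det}; 4:thau {Det}; 5:chouskulm {Adv,Adj}; 6:chouskulm {Adv,Adj}; 7:neer {Adv}; 8:thau {Det}; 9:neer {Adv}.
At position 1, choosing Conj makes rule 2 impossible to satisfy; hence Adj.
At position 2, choosing Adj makes rule 3 impossible to satisfy; hence Adv.
At position 5, choosing Adj makes rule 1 impossible to satisfy; hence Adv.
At position 6, choosing Adj makes rule 1 impossible to satisfy; hence Adv.
The only consistent sequence is: Adj Adv Det Det Adv Adv Adv Det Adv.
Verifying each rule — rule 1 ok; rule 2 ok; rule 3 ok; rule 4 ok; rule 5 ok.

Adj Adv Det Det Adv Adv Adv Det Adv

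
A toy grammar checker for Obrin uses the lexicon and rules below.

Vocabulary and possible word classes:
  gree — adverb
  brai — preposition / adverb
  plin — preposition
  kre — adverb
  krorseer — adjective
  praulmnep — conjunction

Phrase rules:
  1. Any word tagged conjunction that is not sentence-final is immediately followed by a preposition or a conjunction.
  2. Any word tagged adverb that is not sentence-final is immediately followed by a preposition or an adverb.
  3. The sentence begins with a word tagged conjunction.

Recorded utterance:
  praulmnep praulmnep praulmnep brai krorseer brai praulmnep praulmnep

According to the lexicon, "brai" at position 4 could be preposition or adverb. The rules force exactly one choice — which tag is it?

Candidates per position — 1:praulmnep {conjunction}; 2:praulmnep {conjunction}; 3:praulmnep {conjunction}; 4:brai {preposition,adverb}; 5:krorseer {adjective}; 6:brai {preposition,adverb}; 7:praulmnep {conjunction}; 8:praulmnep {conjunction}.
Position 4: tagging it adverb would leave rule 1 unsatisfiable, so it must be preposition.
Position 6: tagging it adverb would leave rule 2 unsatisfiable, so it must be preposition.
The unique satisfying tagging is: conjunction conjunction conjunction preposition adjective preposition conjunction conjunction.
Checking: rule 1 satisfied; rule 2 satisfied; rule 3 satisfied.

preposition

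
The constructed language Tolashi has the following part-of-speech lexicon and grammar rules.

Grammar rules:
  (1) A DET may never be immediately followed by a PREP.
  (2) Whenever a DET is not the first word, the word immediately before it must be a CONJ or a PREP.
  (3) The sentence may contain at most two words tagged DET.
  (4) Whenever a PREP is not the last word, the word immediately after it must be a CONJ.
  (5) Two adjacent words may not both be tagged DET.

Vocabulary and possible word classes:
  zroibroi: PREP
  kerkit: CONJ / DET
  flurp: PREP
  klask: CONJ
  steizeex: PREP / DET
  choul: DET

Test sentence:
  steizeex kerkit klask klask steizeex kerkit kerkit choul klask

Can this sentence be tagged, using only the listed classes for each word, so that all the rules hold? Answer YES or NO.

Candidates per position — 1:steizeex {PREP,DET}; 2:kerkit {CONJ,DET}; 3:klask {CONJ}; 4:klask {CONJ}; 5:steizeex {PREP,DET}; 6:kerkit {CONJ,DET}; 7:kerkit {CONJ,DET}; 8:choul {DET}; 9:klask {CONJ}.
One satisfying assignment: DET CONJ CONJ CONJ PREP CONJ CONJ DET CONJ.
Verifying each rule — rule 1 ok; rule 2 ok; rule 3 ok; rule 4 ok; rule 5 ok.

YES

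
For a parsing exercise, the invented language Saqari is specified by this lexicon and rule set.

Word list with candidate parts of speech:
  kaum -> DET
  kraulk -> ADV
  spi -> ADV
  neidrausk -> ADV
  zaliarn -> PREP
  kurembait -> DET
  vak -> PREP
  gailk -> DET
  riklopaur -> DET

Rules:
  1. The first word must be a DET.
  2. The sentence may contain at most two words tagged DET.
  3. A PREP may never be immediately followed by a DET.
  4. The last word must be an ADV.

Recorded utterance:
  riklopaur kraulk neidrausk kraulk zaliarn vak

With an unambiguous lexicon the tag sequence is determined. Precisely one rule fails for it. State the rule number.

Fixed tagging: DET ADV ADV ADV PREP PREP.
Rule check: R1 holds, R2 holds, R3 holds, R4 violated.
Only rule 4 fails.

4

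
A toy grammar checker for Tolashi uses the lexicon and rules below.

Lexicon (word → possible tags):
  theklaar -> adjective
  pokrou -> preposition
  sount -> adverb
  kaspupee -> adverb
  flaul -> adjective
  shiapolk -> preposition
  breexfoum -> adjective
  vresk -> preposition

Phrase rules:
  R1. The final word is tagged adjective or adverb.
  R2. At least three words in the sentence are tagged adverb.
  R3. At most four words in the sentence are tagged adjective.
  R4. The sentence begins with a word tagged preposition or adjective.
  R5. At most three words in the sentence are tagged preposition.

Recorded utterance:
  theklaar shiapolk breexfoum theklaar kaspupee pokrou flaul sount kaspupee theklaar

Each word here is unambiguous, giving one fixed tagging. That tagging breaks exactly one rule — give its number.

Fixed tagging: adjective preposition adjective adjective adverb preposition adjective adverb adverb adjective.
Applying the rules: R1 ✓, R2 ✓, R3 ✗, R4 ✓, R5 ✓.
Only rule 3 fails.

3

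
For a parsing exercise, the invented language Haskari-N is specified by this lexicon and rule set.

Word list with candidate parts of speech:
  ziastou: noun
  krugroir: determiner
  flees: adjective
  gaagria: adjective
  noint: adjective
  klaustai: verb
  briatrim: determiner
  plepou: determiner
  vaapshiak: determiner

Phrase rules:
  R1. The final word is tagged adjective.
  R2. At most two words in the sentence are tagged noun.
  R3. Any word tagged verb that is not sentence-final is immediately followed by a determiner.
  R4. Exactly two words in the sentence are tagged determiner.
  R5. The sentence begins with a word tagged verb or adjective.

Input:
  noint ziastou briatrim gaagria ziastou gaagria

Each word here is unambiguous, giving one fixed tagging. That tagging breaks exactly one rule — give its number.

4

Fixed tagging: adjective noun determiner adjective noun adjective.
Rule check: R1 holds, R2 holds, R3 holds, R4 violated, R5 holds.
Only rule 4 fails.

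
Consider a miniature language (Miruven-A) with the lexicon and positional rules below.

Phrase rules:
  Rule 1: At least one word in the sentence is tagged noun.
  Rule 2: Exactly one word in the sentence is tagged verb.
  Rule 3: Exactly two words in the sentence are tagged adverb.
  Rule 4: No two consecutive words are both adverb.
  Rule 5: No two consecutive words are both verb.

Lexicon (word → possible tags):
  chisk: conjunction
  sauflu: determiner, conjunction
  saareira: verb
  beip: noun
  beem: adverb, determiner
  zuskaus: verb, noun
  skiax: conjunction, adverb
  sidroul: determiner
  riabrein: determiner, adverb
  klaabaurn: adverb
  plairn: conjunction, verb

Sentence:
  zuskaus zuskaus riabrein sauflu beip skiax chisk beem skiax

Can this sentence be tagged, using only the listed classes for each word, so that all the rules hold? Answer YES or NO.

Candidates per position — 1:zuskaus {verb,noun}; 2:zuskaus {verb,noun}; 3:riabrein {determiner,adverb}; 4:sauflu {determiner,conjunction}; 5:beip {noun}; 6:skiax {conjunction,adverb}; 7:chisk {conjunction}; 8:beem {adverb,determiner}; 9:skiax {conjunction,adverb}.
One satisfying assignment: noun verb adverb conjunction noun conjunction conjunction determiner adverb.
Checking: rule 1 satisfied; rule 2 satisfied; rule 3 satisfied; rule 4 satisfied; rule 5 satisfied.

YES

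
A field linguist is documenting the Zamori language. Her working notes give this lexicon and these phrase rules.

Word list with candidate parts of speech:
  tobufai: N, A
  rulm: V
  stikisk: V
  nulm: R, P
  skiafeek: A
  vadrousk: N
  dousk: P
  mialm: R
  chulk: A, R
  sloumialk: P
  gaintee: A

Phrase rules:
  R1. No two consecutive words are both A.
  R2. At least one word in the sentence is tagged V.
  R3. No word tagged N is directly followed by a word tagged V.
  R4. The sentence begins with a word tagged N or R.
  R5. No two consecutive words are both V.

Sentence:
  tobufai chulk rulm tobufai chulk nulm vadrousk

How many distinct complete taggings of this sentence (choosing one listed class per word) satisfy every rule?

12

Candidates per position — 1:tobufai {N,A}; 2:chulk {A,R}; 3:rulm {V}; 4:tobufai {N,A}; 5:chulk {A,R}; 6:nulm {R,P}; 7:vadrousk {N}.
There are 32 candidate sequences in total.
Checking each against the rules leaves 12 sequences.
Count = 12.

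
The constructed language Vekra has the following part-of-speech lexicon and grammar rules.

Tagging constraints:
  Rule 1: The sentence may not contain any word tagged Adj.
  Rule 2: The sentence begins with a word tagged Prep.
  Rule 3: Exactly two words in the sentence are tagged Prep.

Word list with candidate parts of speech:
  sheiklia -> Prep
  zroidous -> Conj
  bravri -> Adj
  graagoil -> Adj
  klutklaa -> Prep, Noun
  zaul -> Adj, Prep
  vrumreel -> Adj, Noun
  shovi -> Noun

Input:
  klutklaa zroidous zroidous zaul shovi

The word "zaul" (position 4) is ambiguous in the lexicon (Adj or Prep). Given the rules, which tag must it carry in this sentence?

Prep

Candidates per position — 1:klutklaa {Prep,Noun}; 2:zroidous {Conj}; 3:zroidous {Conj}; 4:zaul {Adj,Prep}; 5:shovi {Noun}.
Word 1 cannot be Noun — rule 2 would then fail for every completion. It is Prep.
Word 4 cannot be Adj — rule 1 would then fail for every completion. It is Prep.
The only consistent sequence is: Prep Conj Conj Prep Noun.
Verifying each rule — rule 1 holds; rule 2 holds; rule 3 holds.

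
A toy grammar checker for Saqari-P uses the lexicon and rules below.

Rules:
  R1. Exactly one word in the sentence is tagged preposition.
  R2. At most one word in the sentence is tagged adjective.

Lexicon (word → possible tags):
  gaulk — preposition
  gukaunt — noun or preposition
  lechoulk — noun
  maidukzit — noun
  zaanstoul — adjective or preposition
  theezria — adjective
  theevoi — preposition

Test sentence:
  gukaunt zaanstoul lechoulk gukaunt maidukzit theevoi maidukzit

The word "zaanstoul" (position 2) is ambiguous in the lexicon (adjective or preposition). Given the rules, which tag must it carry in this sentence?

adjective

Candidates per position — 1:gukaunt {noun,preposition}; 2:zaanstoul {adjective,preposition}; 3:lechoulk {noun}; 4:gukaunt {noun,preposition}; 5:maidukzit {noun}; 6:theevoi {preposition}; 7:maidukzit {noun}.
Word 1 cannot be preposition — rule 1 would then fail for every completion. It is noun.
Word 2 cannot be preposition — rule 1 would then fail for every completion. It is adjective.
Word 4 cannot be preposition — rule 1 would then fail for every completion. It is noun.
So the tagging must be: noun adjective noun noun noun preposition noun.
Verifying each rule — rule 1 satisfied; rule 2 satisfied.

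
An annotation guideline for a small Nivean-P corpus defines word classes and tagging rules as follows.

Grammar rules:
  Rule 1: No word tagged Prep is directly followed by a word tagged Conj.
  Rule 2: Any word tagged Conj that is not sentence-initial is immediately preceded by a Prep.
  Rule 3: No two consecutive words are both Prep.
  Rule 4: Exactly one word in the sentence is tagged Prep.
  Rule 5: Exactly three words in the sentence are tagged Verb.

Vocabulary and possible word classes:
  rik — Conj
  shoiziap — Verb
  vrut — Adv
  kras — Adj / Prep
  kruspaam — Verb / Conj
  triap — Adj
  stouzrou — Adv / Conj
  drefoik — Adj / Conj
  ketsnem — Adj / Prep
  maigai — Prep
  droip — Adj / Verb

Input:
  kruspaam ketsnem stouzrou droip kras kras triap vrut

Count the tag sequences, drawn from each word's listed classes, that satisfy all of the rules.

Candidates per position — 1:kruspaam {Verb,Conj}; 2:ketsnem {Adj,Prep}; 3:stouzrou {Adv,Conj}; 4:droip {Adj,Verb}; 5:kras {Adj,Prep}; 6:kras {Adj,Prep}; 7:triap {Adj}; 8:vrut {Adv}.
There are 64 candidate sequences in total.
Rule 5 cannot be satisfied by any choice of tags from the lexicon.
So there is no consistent tagging.
Count = 0.

0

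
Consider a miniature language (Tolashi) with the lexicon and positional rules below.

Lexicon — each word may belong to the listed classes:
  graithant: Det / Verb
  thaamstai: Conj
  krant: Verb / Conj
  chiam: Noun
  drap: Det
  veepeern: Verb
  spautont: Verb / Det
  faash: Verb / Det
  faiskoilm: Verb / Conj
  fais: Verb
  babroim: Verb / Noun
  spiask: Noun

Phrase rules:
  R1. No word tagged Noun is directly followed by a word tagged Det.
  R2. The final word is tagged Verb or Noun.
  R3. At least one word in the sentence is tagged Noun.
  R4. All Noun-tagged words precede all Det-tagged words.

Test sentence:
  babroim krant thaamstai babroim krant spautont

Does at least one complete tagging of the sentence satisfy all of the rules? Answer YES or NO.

YES

Candidates per position — 1:babroim {Verb,Noun}; 2:krant {Verb,Conj}; 3:thaamstai {Conj}; 4:babroim {Verb,Noun}; 5:krant {Verb,Conj}; 6:spautont {Verb,Det}.
One satisfying assignment: Noun Conj Conj Noun Conj Verb.
Check: rule 1 ok; rule 2 ok; rule 3 ok; rule 4 ok.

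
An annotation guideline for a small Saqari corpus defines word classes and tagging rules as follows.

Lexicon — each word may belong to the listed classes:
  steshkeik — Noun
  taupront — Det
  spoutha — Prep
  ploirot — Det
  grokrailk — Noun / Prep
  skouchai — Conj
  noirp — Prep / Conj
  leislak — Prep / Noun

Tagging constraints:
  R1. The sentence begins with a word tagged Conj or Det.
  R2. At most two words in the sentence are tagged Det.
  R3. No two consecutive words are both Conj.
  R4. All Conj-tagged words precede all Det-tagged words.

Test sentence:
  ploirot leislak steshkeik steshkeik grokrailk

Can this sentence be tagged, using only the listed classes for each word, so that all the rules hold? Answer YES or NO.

Candidates per position — 1:ploirot {Det}; 2:leislak {Prep,Noun}; 3:steshkeik {Noun}; 4:steshkeik {Noun}; 5:grokrailk {Noun,Prep}.
One satisfying assignment: Det Prep Noun Noun Noun.
Verifying each rule — rule 1 holds; rule 2 holds; rule 3 holds; rule 4 holds.

YES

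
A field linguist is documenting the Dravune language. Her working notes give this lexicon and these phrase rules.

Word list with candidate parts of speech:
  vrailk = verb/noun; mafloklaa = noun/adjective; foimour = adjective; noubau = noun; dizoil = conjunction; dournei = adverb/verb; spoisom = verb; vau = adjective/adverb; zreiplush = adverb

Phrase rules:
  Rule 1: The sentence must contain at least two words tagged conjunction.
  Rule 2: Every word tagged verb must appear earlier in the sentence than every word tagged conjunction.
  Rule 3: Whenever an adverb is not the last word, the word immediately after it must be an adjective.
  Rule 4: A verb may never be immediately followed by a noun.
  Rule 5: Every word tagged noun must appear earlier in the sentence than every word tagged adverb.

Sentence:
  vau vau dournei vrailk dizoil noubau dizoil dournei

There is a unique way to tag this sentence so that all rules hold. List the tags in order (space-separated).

Candidates per position — 1:vau {adjective,adverb}; 2:vau {adjective,adverb}; 3:dournei {adverb,verb}; 4:vrailk {verb,noun}; 5:dizoil {conjunction}; 6:noubau {noun}; 7:dizoil {conjunction}; 8:dournei {adverb,verb}.
Word 1 cannot be adverb — rule 5 would then fail for every completion. It is adjective.
Word 2 cannot be adverb — rule 3 would then fail for every completion. It is adjective.
Word 3 cannot be adverb — rule 3 would then fail for every completion. It is verb.
Word 4 cannot be noun — rule 4 would then fail for every completion. It is verb.
Word 8 cannot be verb — rule 2 would then fail for every completion. It is adverb.
The unique satisfying tagging is: adjective adjective verb verb conjunction noun conjunction adverb.
Verifying each rule — rule 1 ok; rule 2 ok; rule 3 ok; rule 4 ok; rule 5 ok.

adjective adjective verb verb conjunction noun conjunction adverb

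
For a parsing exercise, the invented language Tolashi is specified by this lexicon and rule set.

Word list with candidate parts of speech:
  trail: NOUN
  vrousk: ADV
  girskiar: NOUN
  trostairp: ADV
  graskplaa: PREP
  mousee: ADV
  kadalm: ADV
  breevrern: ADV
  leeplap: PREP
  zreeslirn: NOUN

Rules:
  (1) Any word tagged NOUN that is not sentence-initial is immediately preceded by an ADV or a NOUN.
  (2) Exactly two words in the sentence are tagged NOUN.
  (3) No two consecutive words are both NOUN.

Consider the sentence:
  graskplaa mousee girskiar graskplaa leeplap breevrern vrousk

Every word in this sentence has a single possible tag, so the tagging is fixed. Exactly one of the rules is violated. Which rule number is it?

Fixed tagging: PREP ADV NOUN PREP PREP ADV ADV.
Applying the rules: R1 pass, R2 fail, R3 pass.
Only rule 2 fails.

2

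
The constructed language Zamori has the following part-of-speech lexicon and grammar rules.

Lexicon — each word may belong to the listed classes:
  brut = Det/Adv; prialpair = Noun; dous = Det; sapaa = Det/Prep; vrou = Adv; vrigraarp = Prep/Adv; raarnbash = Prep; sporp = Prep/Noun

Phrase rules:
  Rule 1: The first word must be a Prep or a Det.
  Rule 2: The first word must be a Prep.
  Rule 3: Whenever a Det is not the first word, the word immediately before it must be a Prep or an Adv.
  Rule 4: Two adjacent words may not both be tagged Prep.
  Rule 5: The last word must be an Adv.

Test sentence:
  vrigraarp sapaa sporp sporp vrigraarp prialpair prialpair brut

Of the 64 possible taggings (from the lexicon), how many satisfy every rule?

5

Candidates per position — 1:vrigraarp {Prep,Adv}; 2:sapaa {Det,Prep}; 3:sporp {Prep,Noun}; 4:sporp {Prep,Noun}; 5:vrigraarp {Prep,Adv}; 6:prialpair {Noun}; 7:prialpair {Noun}; 8:brut {Det,Adv}.
There are 64 candidate sequences in total.
The sequences that satisfy every rule: Prep Det Prep Noun Prep Noun Noun Adv; Prep Det Prep Noun Adv Noun Noun Adv; Prep Det Noun Prep Adv Noun Noun Adv; Prep Det Noun Noun Prep Noun Noun Adv; Prep Det Noun Noun Adv Noun Noun Adv.
Count = 5.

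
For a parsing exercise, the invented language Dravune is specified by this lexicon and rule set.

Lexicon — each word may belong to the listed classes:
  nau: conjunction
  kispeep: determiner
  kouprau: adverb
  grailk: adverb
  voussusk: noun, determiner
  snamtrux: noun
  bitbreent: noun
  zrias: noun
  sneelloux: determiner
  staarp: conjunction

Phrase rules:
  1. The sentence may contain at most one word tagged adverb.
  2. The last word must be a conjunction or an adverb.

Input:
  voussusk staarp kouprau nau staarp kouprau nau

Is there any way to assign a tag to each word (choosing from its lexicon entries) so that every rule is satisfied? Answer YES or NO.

NO

Candidates per position — 1:voussusk {noun,determiner}; 2:staarp {conjunction}; 3:kouprau {adverb}; 4:nau {conjunction}; 5:staarp {conjunction}; 6:kouprau {adverb}; 7:nau {conjunction}.
Rule 1 cannot be satisfied by any choice of tags from the lexicon.
So there is no consistent tagging.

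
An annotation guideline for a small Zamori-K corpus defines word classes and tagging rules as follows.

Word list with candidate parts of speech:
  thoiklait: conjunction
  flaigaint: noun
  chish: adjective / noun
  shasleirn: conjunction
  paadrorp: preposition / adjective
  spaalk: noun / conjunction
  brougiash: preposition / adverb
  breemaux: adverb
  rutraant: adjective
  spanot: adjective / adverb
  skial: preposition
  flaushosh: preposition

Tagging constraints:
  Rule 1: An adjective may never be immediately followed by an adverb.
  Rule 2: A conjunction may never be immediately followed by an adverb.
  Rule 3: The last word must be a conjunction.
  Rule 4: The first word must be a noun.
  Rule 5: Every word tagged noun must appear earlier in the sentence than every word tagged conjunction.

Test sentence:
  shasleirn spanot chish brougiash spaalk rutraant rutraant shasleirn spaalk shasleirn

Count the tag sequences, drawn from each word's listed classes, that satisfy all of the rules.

0

Candidates per position — 1:shasleirn {conjunction}; 2:spanot {adjective,adverb}; 3:chish {adjective,noun}; 4:brougiash {preposition,adverb}; 5:spaalk {noun,conjunction}; 6:rutraant {adjective}; 7:rutraant {adjective}; 8:shasleirn {conjunction}; 9:spaalk {noun,conjunction}; 10:shasleirn {conjunction}.
There are 32 candidate sequences in total.
Rule 4 cannot be satisfied by any choice of tags from the lexicon.
So there is no consistent tagging.
Count = 0.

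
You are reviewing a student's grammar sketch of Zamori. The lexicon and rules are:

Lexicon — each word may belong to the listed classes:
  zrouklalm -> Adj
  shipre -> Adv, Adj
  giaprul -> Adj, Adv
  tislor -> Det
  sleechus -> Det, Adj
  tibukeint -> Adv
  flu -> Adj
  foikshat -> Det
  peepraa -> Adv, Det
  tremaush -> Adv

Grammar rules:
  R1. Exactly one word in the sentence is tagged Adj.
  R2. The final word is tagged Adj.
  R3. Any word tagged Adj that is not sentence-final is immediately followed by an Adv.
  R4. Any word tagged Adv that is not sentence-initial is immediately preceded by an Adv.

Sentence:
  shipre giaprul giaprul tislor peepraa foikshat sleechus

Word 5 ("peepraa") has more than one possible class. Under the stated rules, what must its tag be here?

Det

Candidates per position — 1:shipre {Adv,Adj}; 2:giaprul {Adj,Adv}; 3:giaprul {Adj,Adv}; 4:tislor {Det}; 5:peepraa {Adv,Det}; 6:foikshat {Det}; 7:sleechus {Det,Adj}.
At position 3, choosing Adj makes rule 3 impossible to satisfy; hence Adv.
At position 5, choosing Adv makes rule 4 impossible to satisfy; hence Det.
At position 7, choosing Det makes rule 2 impossible to satisfy; hence Adj.
At position 1, choosing Adj makes rule 1 impossible to satisfy; hence Adv.
At position 2, choosing Adj makes rule 1 impossible to satisfy; hence Adv.
That leaves exactly one tagging: Adv Adv Adv Det Det Det Adj.
Checking: rule 1 satisfied; rule 2 satisfied; rule 3 satisfied; rule 4 satisfied.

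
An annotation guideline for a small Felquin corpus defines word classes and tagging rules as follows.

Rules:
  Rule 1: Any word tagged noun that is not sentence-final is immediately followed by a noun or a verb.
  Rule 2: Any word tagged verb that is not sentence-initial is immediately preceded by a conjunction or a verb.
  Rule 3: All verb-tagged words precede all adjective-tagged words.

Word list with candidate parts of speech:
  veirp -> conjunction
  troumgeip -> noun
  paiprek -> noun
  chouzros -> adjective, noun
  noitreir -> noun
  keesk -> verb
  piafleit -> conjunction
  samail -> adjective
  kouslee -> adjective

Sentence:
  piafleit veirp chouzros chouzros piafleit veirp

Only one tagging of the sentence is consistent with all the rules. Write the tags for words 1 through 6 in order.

Candidates per position — 1:piafleit {conjunction}; 2:veirp {conjunction}; 3:chouzros {adjective,noun}; 4:chouzros {adjective,noun}; 5:piafleit {conjunction}; 6:veirp {conjunction}.
At position 3, choosing noun makes rule 1 impossible to satisfy; hence adjective.
At position 4, choosing noun makes rule 1 impossible to satisfy; hence adjective.
The only consistent sequence is: conjunction conjunction adjective adjective conjunction conjunction.
Rule-by-rule: rule 1 ✓; rule 2 ✓; rule 3 ✓.

conjunction conjunction adjective adjective conjunction conjunction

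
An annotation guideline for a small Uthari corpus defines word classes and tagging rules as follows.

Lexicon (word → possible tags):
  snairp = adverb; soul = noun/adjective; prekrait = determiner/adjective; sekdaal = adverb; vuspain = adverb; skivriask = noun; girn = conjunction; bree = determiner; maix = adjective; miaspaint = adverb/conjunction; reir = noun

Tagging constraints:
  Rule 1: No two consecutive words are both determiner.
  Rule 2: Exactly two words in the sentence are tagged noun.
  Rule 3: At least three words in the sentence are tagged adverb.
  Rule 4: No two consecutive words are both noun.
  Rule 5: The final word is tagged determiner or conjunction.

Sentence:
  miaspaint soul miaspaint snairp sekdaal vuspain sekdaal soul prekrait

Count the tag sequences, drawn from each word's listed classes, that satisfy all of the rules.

Candidates per position — 1:miaspaint {adverb,conjunction}; 2:soul {noun,adjective}; 3:miaspaint {adverb,conjunction}; 4:snairp {adverb}; 5:sekdaal {adverb}; 6:vuspain {adverb}; 7:sekdaal {adverb}; 8:soul {noun,adjective}; 9:prekrait {determiner,adjective}.
There are 32 candidate sequences in total.
The sequences that satisfy every rule: adverb noun adverb adverb adverb adverb adverb noun determiner; adverb noun conjunction adverb adverb adverb adverb noun determiner; conjunction noun adverb adverb adverb adverb adverb noun determiner; conjunction noun conjunction adverb adverb adverb adverb noun determiner.
Count = 4.

4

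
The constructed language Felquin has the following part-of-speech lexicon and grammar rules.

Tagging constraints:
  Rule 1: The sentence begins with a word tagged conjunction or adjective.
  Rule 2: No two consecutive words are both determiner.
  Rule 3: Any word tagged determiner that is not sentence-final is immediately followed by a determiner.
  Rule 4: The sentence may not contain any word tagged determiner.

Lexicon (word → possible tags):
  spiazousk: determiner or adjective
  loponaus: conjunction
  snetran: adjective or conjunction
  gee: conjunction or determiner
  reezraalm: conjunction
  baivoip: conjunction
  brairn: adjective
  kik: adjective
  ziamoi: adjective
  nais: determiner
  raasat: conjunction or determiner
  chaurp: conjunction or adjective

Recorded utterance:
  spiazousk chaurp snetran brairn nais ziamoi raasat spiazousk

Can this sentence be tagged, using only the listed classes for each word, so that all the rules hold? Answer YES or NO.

Candidates per position — 1:spiazousk {determiner,adjective}; 2:chaurp {conjunction,adjective}; 3:snetran {adjective,conjunction}; 4:brairn {adjective}; 5:nais {determiner}; 6:ziamoi {adjective}; 7:raasat {conjunction,determiner}; 8:spiazousk {determiner,adjective}.
Rule 3 cannot be satisfied by any choice of tags from the lexicon.
So there is no consistent tagging.

NO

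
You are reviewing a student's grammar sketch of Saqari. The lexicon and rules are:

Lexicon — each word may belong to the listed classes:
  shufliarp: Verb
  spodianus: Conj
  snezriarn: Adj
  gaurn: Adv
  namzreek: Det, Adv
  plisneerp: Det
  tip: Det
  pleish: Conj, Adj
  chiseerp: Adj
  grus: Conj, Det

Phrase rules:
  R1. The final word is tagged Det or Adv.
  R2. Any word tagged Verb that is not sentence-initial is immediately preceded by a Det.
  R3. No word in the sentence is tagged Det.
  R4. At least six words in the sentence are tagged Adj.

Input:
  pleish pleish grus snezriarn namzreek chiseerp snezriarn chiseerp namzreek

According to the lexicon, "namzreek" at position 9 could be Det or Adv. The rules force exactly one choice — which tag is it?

Adv

Candidates per position — 1:pleish {Conj,Adj}; 2:pleish {Conj,Adj}; 3:grus {Conj,Det}; 4:snezriarn {Adj}; 5:namzreek {Det,Adv}; 6:chiseerp {Adj}; 7:snezriarn {Adj}; 8:chiseerp {Adj}; 9:namzreek {Det,Adv}.
Position 1: tagging it Conj would leave rule 4 unsatisfiable, so it must be Adj.
Position 2: tagging it Conj would leave rule 4 unsatisfiable, so it must be Adj.
Position 3: tagging it Det would leave rule 3 unsatisfiable, so it must be Conj.
Position 5: tagging it Det would leave rule 3 unsatisfiable, so it must be Adv.
Position 9: tagging it Det would leave rule 3 unsatisfiable, so it must be Adv.
The only consistent sequence is: Adj Adj Conj Adj Adv Adj Adj Adj Adv.
Checking: rule 1 holds; rule 2 holds; rule 3 holds; rule 4 holds.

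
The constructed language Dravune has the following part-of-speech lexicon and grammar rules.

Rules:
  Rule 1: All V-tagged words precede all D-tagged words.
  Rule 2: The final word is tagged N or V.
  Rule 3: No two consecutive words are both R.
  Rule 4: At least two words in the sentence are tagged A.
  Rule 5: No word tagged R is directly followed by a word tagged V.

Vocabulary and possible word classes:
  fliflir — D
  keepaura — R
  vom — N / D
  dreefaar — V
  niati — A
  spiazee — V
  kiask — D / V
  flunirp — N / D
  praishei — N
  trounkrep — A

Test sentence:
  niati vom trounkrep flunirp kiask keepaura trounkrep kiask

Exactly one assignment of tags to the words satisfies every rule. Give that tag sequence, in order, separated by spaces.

Candidates per position — 1:niati {A}; 2:vom {N,D}; 3:trounkrep {A}; 4:flunirp {N,D}; 5:kiask {D,V}; 6:keepaura {R}; 7:trounkrep {A}; 8:kiask {D,V}.
At position 8, choosing D makes rule 2 impossible to satisfy; hence V.
At position 2, choosing D makes rule 1 impossible to satisfy; hence N.
At position 4, choosing D makes rule 1 impossible to satisfy; hence N.
At position 5, choosing D makes rule 1 impossible to satisfy; hence V.
That leaves exactly one tagging: A N A N V R A V.
Check: rule 1 ✓; rule 2 ✓; rule 3 ✓; rule 4 ✓; rule 5 ✓.

A N A N V R A V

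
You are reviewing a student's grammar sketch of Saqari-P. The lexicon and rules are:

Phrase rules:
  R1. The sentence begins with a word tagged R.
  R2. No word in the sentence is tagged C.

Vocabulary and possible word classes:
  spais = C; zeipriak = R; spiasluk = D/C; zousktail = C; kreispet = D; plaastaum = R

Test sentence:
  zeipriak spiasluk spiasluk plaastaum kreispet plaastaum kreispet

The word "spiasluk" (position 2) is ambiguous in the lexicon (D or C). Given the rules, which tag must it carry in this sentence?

D

Candidates per position — 1:zeipriak {R}; 2:spiasluk {D,C}; 3:spiasluk {D,C}; 4:plaastaum {R}; 5:kreispet {D}; 6:plaastaum {R}; 7:kreispet {D}.
If word 2 were C, no tagging could satisfy rule 2; so word 2 is D.
If word 3 were C, no tagging could satisfy rule 2; so word 3 is D.
The only consistent sequence is: R D D R D R D.
Rule-by-rule: rule 1 holds; rule 2 holds.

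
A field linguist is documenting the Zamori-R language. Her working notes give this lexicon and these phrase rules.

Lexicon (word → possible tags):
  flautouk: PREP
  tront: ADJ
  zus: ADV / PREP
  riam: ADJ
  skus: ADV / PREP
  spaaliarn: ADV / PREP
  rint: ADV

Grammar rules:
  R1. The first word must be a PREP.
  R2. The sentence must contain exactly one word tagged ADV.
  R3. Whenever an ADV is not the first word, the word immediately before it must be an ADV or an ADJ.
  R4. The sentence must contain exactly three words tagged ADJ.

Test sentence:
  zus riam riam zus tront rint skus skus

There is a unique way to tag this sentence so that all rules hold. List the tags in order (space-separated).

PREP ADJ ADJ PREP ADJ ADV PREP PREP

Candidates per position — 1:zus {ADV,PREP}; 2:riam {ADJ}; 3:riam {ADJ}; 4:zus {ADV,PREP}; 5:tront {ADJ}; 6:rint {ADV}; 7:skus {ADV,PREP}; 8:skus {ADV,PREP}.
If word 1 were ADV, no tagging could satisfy rule 1; so word 1 is PREP.
If word 4 were ADV, no tagging could satisfy rule 2; so word 4 is PREP.
If word 7 were ADV, no tagging could satisfy rule 2; so word 7 is PREP.
If word 8 were ADV, no tagging could satisfy rule 2; so word 8 is PREP.
The only consistent sequence is: PREP ADJ ADJ PREP ADJ ADV PREP PREP.
Rule-by-rule: rule 1 satisfied; rule 2 satisfied; rule 3 satisfied; rule 4 satisfied.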